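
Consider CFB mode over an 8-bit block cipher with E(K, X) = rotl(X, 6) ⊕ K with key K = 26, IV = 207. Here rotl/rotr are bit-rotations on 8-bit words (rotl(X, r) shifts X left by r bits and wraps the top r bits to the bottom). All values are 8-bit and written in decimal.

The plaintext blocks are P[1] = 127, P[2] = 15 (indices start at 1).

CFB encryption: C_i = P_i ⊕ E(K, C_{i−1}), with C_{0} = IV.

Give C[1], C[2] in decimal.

C[1]: E(K, 207) = 233; 127 ⊕ 233 = 150.
C[2]: E(K, 150) = 191; 15 ⊕ 191 = 176.

C[1] = 150, C[2] = 176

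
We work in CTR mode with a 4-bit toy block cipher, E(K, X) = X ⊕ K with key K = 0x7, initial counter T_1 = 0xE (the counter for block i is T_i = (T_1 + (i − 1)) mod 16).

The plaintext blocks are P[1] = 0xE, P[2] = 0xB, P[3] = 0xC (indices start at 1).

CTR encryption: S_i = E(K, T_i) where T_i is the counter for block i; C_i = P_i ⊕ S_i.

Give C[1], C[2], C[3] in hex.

C[1] = 0x7, C[2] = 0x3, C[3] = 0xB

C[1]: T = 0xE, S = E(K, T) = 0x9; 0xE ⊕ 0x9 = 0x7.
C[2]: T = 0xF, S = E(K, T) = 0x8; 0xB ⊕ 0x8 = 0x3.
C[3]: T = 0x0, S = E(K, T) = 0x7; 0xC ⊕ 0x7 = 0xB.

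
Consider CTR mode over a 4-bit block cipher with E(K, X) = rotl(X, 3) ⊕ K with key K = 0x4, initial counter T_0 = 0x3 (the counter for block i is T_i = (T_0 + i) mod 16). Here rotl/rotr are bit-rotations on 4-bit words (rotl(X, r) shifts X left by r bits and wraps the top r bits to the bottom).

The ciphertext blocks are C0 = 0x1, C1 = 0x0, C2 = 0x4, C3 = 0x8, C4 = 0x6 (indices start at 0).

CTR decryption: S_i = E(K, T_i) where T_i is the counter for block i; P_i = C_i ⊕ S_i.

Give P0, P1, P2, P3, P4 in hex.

P0: T = 0x3, S = E(K, T) = 0xD; 0x1 ⊕ 0xD = 0xC.
P1: T = 0x4, S = E(K, T) = 0x6; 0x0 ⊕ 0x6 = 0x6.
P2: T = 0x5, S = E(K, T) = 0xE; 0x4 ⊕ 0xE = 0xA.
P3: T = 0x6, S = E(K, T) = 0x7; 0x8 ⊕ 0x7 = 0xF.
P4: T = 0x7, S = E(K, T) = 0xF; 0x6 ⊕ 0xF = 0x9.

P0 = 0xC, P1 = 0x6, P2 = 0xA, P3 = 0xF, P4 = 0x9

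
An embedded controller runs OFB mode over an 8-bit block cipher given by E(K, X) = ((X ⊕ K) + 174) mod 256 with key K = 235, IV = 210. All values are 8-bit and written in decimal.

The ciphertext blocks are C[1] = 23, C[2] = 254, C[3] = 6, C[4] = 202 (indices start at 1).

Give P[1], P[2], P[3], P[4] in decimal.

OFB decryption: S_i = E(K, S_{i−1}) with S_{0} = IV; P_i = C_i ⊕ S_i.
P[1]: S = E(K, 210) = 231; 23 ⊕ 231 = 240.
P[2]: S = E(K, 231) = 186; 254 ⊕ 186 = 68.
P[3]: S = E(K, 186) = 255; 6 ⊕ 255 = 249.
P[4]: S = E(K, 255) = 194; 202 ⊕ 194 = 8.

P[1] = 240, P[2] = 68, P[3] = 249, P[4] = 8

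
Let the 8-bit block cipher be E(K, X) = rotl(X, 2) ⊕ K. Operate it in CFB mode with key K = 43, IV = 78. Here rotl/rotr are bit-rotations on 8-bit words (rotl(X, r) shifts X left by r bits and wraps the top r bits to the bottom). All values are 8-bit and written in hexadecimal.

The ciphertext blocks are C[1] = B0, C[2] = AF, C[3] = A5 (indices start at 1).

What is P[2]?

CFB decryption: P_i = C_i ⊕ E(K, C_{i−1}), with C_{0} = IV.
P[2]: E(K, B0) = 81; AF ⊕ 81 = 2E.

P[2] = 2E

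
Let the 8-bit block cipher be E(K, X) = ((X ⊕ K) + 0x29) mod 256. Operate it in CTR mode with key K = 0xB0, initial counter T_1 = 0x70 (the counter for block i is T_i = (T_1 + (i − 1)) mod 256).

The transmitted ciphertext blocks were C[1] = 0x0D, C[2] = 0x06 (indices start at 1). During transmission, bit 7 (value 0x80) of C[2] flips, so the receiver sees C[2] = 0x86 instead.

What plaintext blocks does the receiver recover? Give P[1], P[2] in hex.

P[1] = 0xE4, P[2] = 0x6C

CTR decryption: S_i = E(K, T_i) where T_i is the counter for block i; P_i = C_i ⊕ S_i.
Only C[2] changed, to 0x86. In CTR, a change in C_i flips the same bit in P_i only; the keystream is unaffected. Decrypting the received ciphertext:
P[1]: T = 0x70, S = E(K, T) = 0xE9; 0x0D ⊕ 0xE9 = 0xE4.
P[2]: T = 0x71, S = E(K, T) = 0xEA; 0x86 ⊕ 0xEA = 0x6C.
Blocks that differ from the original plaintext: P[2].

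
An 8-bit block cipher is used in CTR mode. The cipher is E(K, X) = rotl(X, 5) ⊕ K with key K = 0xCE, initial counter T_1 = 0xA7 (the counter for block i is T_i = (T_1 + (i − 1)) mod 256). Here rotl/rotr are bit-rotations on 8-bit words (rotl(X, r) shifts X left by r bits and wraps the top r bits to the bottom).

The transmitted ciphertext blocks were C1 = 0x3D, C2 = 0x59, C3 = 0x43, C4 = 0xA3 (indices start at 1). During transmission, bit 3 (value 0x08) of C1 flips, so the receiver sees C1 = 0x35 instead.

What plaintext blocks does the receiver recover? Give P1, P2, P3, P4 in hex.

CTR decryption: S_i = E(K, T_i) where T_i is the counter for block i; P_i = C_i ⊕ S_i.
Only C1 changed, to 0x35. In CTR, a change in C_i flips the same bit in P_i only; the keystream is unaffected. Decrypting the received ciphertext:
P1: T = 0xA7, S = E(K, T) = 0x3A; 0x35 ⊕ 0x3A = 0x0F.
P2: T = 0xA8, S = E(K, T) = 0xDB; 0x59 ⊕ 0xDB = 0x82.
P3: T = 0xA9, S = E(K, T) = 0xFB; 0x43 ⊕ 0xFB = 0xB8.
P4: T = 0xAA, S = E(K, T) = 0x9B; 0xA3 ⊕ 0x9B = 0x38.
Blocks that differ from the original plaintext: P1.

P1 = 0x0F, P2 = 0x82, P3 = 0xB8, P4 = 0x38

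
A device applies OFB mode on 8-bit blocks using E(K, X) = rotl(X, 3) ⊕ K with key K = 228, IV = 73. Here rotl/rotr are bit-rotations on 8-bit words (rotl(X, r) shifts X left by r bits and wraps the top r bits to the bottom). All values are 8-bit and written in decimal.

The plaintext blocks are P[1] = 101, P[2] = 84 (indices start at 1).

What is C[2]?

C[2] = 197

OFB encryption: S_i = E(K, S_{i−1}) with S_{0} = IV; C_i = P_i ⊕ S_i.
C[1]: S = E(K, 73) = 174; 101 ⊕ 174 = 203.
C[2]: S = E(K, 174) = 145; 84 ⊕ 145 = 197.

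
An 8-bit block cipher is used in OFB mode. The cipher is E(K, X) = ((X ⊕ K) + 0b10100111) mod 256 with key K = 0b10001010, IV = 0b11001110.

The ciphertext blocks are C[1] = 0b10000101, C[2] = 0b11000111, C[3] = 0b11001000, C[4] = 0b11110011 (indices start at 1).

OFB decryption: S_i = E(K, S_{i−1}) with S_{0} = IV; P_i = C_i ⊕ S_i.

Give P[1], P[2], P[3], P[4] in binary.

P[1] = 0b01101110, P[2] = 0b11001111, P[3] = 0b11100001, P[4] = 0b10111001

P[1]: S = E(K, 0b11001110) = 0b11101011; 0b10000101 ⊕ 0b11101011 = 0b01101110.
P[2]: S = E(K, 0b11101011) = 0b00001000; 0b11000111 ⊕ 0b00001000 = 0b11001111.
P[3]: S = E(K, 0b00001000) = 0b00101001; 0b11001000 ⊕ 0b00101001 = 0b11100001.
P[4]: S = E(K, 0b00101001) = 0b01001010; 0b11110011 ⊕ 0b01001010 = 0b10111001.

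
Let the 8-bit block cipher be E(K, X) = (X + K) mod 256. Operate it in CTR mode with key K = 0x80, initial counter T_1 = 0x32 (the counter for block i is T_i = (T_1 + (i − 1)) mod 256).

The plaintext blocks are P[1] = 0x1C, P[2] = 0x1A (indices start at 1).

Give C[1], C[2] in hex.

C[1] = 0xAE, C[2] = 0xA9

CTR encryption: S_i = E(K, T_i) where T_i is the counter for block i; C_i = P_i ⊕ S_i.
C[1]: T = 0x32, S = E(K, T) = 0xB2; 0x1C ⊕ 0xB2 = 0xAE.
C[2]: T = 0x33, S = E(K, T) = 0xB3; 0x1A ⊕ 0xB3 = 0xA9.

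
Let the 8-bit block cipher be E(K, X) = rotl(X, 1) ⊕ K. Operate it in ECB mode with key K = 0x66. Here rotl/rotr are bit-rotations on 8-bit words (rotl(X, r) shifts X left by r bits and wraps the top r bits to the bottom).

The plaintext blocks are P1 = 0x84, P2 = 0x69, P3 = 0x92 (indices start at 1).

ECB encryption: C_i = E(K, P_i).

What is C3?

C3: E(K, 0x92) = 0x43.

C3 = 0x43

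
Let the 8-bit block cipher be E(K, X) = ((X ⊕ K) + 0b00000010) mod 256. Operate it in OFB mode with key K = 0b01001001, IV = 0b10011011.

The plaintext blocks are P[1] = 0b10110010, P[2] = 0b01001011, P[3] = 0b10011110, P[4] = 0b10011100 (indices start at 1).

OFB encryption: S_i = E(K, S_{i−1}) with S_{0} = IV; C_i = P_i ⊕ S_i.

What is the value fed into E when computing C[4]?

0b11011000

C[1]: S = E(K, 0b10011011) = 0b11010100; 0b10110010 ⊕ 0b11010100 = 0b01100110.
C[2]: S = E(K, 0b11010100) = 0b10011111; 0b01001011 ⊕ 0b10011111 = 0b11010100.
C[3]: S = E(K, 0b10011111) = 0b11011000; 0b10011110 ⊕ 0b11011000 = 0b01000110.
C[4]: S = E(K, 0b11011000) = 0b10010011; 0b10011100 ⊕ 0b10010011 = 0b00001111.
So the input to E for block [4] is 0b11011000.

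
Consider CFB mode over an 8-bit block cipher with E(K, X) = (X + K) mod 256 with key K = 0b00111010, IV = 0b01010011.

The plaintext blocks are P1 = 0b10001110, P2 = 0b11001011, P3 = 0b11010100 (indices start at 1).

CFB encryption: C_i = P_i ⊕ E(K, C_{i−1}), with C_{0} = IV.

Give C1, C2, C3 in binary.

C1 = 0b00000011, C2 = 0b11110110, C3 = 0b11100100

C1: E(K, 0b01010011) = 0b10001101; 0b10001110 ⊕ 0b10001101 = 0b00000011.
C2: E(K, 0b00000011) = 0b00111101; 0b11001011 ⊕ 0b00111101 = 0b11110110.
C3: E(K, 0b11110110) = 0b00110000; 0b11010100 ⊕ 0b00110000 = 0b11100100.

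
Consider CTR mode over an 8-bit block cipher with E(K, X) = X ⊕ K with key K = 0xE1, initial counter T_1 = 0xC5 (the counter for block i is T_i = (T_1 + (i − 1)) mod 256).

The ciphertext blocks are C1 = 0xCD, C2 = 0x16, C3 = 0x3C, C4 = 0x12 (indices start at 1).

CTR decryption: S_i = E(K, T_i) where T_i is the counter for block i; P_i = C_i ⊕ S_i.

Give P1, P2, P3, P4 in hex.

P1 = 0xE9, P2 = 0x31, P3 = 0x1A, P4 = 0x3B

P1: T = 0xC5, S = E(K, T) = 0x24; 0xCD ⊕ 0x24 = 0xE9.
P2: T = 0xC6, S = E(K, T) = 0x27; 0x16 ⊕ 0x27 = 0x31.
P3: T = 0xC7, S = E(K, T) = 0x26; 0x3C ⊕ 0x26 = 0x1A.
P4: T = 0xC8, S = E(K, T) = 0x29; 0x12 ⊕ 0x29 = 0x3B.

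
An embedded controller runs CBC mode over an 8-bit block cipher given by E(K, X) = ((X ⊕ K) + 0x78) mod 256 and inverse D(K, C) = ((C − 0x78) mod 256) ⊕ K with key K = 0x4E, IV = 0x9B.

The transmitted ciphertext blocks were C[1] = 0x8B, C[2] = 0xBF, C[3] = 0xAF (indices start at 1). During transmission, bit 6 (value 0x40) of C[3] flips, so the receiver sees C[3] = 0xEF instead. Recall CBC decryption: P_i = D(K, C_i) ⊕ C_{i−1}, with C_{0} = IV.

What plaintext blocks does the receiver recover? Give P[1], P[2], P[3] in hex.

P[1] = 0xC6, P[2] = 0x82, P[3] = 0x86

Only C[3] changed, to 0xEF. In CBC, a change in C_i garbles P_i and flips the same bit in P_{i+1}. Decrypting the received ciphertext:
P[1]: D(K, 0x8B) = 0x5D; 0x5D ⊕ 0x9B = 0xC6.
P[2]: D(K, 0xBF) = 0x09; 0x09 ⊕ 0x8B = 0x82.
P[3]: D(K, 0xEF) = 0x39; 0x39 ⊕ 0xBF = 0x86.
Blocks that differ from the original plaintext: P[3].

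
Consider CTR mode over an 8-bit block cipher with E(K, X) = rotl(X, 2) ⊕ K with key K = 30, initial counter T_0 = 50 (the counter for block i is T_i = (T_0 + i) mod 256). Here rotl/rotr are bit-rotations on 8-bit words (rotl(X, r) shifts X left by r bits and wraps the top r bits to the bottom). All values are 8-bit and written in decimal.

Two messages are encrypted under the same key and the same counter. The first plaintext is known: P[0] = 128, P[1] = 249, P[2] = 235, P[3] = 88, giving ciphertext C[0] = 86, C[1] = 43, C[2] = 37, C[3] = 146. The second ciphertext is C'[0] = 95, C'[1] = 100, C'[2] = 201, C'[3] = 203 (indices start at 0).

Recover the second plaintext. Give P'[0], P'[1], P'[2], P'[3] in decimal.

In CTR with a reused counter, both messages share the same keystream S_i, so C_i ⊕ C'_i = P_i ⊕ P'_i and thus P'_i = P_i ⊕ C_i ⊕ C'_i.
P'[0]: 128 ⊕ 86 ⊕ 95 = 137.
P'[1]: 249 ⊕ 43 ⊕ 100 = 182.
P'[2]: 235 ⊕ 37 ⊕ 201 = 7.
P'[3]: 88 ⊕ 146 ⊕ 203 = 1.

P'[0] = 137, P'[1] = 182, P'[2] = 7, P'[3] = 1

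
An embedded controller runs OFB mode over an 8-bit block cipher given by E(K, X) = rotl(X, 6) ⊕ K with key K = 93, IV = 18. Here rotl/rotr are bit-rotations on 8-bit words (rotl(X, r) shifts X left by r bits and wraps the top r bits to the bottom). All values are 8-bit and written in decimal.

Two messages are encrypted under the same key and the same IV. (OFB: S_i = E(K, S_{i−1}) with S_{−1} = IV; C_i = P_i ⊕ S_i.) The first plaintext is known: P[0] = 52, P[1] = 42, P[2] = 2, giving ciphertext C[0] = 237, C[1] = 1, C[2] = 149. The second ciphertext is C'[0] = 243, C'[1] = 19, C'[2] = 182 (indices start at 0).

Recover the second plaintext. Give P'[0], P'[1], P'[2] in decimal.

In OFB with a reused IV, both messages share the same keystream S_i, so C_i ⊕ C'_i = P_i ⊕ P'_i and thus P'_i = P_i ⊕ C_i ⊕ C'_i.
P'[0]: 52 ⊕ 237 ⊕ 243 = 42.
P'[1]: 42 ⊕ 1 ⊕ 19 = 56.
P'[2]: 2 ⊕ 149 ⊕ 182 = 33.

P'[0] = 42, P'[1] = 56, P'[2] = 33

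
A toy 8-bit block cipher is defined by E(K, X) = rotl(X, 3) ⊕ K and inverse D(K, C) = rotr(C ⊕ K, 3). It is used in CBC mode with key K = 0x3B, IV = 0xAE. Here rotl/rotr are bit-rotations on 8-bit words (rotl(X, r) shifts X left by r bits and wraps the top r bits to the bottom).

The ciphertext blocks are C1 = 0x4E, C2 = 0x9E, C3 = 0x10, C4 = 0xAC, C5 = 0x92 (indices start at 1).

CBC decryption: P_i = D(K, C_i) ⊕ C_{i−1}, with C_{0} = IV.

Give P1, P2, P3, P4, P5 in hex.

P1 = 0x00, P2 = 0xFA, P3 = 0xFB, P4 = 0xE2, P5 = 0x99

P1: D(K, 0x4E) = 0xAE; 0xAE ⊕ 0xAE = 0x00.
P2: D(K, 0x9E) = 0xB4; 0xB4 ⊕ 0x4E = 0xFA.
P3: D(K, 0x10) = 0x65; 0x65 ⊕ 0x9E = 0xFB.
P4: D(K, 0xAC) = 0xF2; 0xF2 ⊕ 0x10 = 0xE2.
P5: D(K, 0x92) = 0x35; 0x35 ⊕ 0xAC = 0x99.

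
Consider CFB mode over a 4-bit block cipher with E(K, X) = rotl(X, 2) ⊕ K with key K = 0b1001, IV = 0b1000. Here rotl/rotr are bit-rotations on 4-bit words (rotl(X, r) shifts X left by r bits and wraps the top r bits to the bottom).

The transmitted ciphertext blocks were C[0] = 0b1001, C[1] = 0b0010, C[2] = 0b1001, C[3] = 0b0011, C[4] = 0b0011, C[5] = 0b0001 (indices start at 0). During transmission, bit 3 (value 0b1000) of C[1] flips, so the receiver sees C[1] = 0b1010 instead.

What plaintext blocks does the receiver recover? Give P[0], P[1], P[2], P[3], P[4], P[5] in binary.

CFB decryption: P_i = C_i ⊕ E(K, C_{i−1}), with C_{−1} = IV.
Only C[1] changed, to 0b1010. In CFB, a change in C_i flips the same bit in P_i and garbles P_{i+1}. Decrypting the received ciphertext:
P[0]: E(K, 0b1000) = 0b1011; 0b1001 ⊕ 0b1011 = 0b0010.
P[1]: E(K, 0b1001) = 0b1111; 0b1010 ⊕ 0b1111 = 0b0101.
P[2]: E(K, 0b1010) = 0b0011; 0b1001 ⊕ 0b0011 = 0b1010.
P[3]: E(K, 0b1001) = 0b1111; 0b0011 ⊕ 0b1111 = 0b1100.
P[4]: E(K, 0b0011) = 0b0101; 0b0011 ⊕ 0b0101 = 0b0110.
P[5]: E(K, 0b0011) = 0b0101; 0b0001 ⊕ 0b0101 = 0b0100.
Blocks that differ from the original plaintext: P[1], P[2].

P[0] = 0b0010, P[1] = 0b0101, P[2] = 0b1010, P[3] = 0b1100, P[4] = 0b0110, P[5] = 0b0100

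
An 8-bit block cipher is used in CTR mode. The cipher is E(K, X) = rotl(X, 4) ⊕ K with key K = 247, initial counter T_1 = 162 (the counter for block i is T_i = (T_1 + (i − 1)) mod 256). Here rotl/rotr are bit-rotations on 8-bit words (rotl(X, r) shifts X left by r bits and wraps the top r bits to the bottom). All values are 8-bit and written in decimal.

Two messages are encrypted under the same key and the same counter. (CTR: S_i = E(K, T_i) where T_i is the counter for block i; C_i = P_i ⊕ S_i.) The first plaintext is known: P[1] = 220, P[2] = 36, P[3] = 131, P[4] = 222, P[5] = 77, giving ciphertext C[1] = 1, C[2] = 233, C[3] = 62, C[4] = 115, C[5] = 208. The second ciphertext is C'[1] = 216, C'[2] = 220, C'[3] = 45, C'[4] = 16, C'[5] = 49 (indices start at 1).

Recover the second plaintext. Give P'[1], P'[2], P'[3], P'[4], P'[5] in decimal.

In CTR with a reused counter, both messages share the same keystream S_i, so C_i ⊕ C'_i = P_i ⊕ P'_i and thus P'_i = P_i ⊕ C_i ⊕ C'_i.
P'[1]: 220 ⊕ 1 ⊕ 216 = 5.
P'[2]: 36 ⊕ 233 ⊕ 220 = 17.
P'[3]: 131 ⊕ 62 ⊕ 45 = 144.
P'[4]: 222 ⊕ 115 ⊕ 16 = 189.
P'[5]: 77 ⊕ 208 ⊕ 49 = 172.

P'[1] = 5, P'[2] = 17, P'[3] = 144, P'[4] = 189, P'[5] = 172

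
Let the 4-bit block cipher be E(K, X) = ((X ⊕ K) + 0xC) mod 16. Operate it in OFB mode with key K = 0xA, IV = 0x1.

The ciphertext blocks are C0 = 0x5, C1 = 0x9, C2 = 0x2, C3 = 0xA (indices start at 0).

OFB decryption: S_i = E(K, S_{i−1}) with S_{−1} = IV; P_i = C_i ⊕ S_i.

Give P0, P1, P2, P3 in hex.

P0 = 0x2, P1 = 0x0, P2 = 0xD, P3 = 0xB

P0: S = E(K, 0x1) = 0x7; 0x5 ⊕ 0x7 = 0x2.
P1: S = E(K, 0x7) = 0x9; 0x9 ⊕ 0x9 = 0x0.
P2: S = E(K, 0x9) = 0xF; 0x2 ⊕ 0xF = 0xD.
P3: S = E(K, 0xF) = 0x1; 0xA ⊕ 0x1 = 0xB.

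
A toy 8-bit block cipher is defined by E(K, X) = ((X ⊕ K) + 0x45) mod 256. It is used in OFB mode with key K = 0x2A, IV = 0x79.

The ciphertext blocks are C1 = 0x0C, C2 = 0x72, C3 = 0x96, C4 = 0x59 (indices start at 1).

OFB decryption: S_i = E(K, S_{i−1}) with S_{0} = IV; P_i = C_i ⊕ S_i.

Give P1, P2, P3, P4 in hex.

P1: S = E(K, 0x79) = 0x98; 0x0C ⊕ 0x98 = 0x94.
P2: S = E(K, 0x98) = 0xF7; 0x72 ⊕ 0xF7 = 0x85.
P3: S = E(K, 0xF7) = 0x22; 0x96 ⊕ 0x22 = 0xB4.
P4: S = E(K, 0x22) = 0x4D; 0x59 ⊕ 0x4D = 0x14.

P1 = 0x94, P2 = 0x85, P3 = 0xB4, P4 = 0x14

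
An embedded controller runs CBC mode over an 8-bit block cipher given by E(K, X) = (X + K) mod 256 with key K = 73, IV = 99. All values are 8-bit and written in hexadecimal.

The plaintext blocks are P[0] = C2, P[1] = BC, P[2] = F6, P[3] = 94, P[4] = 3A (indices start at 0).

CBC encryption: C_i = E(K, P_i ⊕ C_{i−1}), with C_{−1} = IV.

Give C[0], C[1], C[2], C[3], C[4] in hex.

C[0] = CE, C[1] = E5, C[2] = 86, C[3] = 85, C[4] = 32

C[0]: P[0] ⊕ 99 = 5B; E(K, 5B) = CE.
C[1]: P[1] ⊕ CE = 72; E(K, 72) = E5.
C[2]: P[2] ⊕ E5 = 13; E(K, 13) = 86.
C[3]: P[3] ⊕ 86 = 12; E(K, 12) = 85.
C[4]: P[4] ⊕ 85 = BF; E(K, BF) = 32.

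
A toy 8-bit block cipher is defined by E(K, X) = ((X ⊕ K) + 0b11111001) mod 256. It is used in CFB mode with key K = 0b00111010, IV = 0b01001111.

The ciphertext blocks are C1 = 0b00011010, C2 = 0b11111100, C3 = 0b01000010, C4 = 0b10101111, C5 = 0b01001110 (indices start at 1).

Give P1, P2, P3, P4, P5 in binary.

P1 = 0b01110100, P2 = 0b11100101, P3 = 0b11111101, P4 = 0b11011110, P5 = 0b11000000

CFB decryption: P_i = C_i ⊕ E(K, C_{i−1}), with C_{0} = IV.
P1: E(K, 0b01001111) = 0b01101110; 0b00011010 ⊕ 0b01101110 = 0b01110100.
P2: E(K, 0b00011010) = 0b00011001; 0b11111100 ⊕ 0b00011001 = 0b11100101.
P3: E(K, 0b11111100) = 0b10111111; 0b01000010 ⊕ 0b10111111 = 0b11111101.
P4: E(K, 0b01000010) = 0b01110001; 0b10101111 ⊕ 0b01110001 = 0b11011110.
P5: E(K, 0b10101111) = 0b10001110; 0b01001110 ⊕ 0b10001110 = 0b11000000.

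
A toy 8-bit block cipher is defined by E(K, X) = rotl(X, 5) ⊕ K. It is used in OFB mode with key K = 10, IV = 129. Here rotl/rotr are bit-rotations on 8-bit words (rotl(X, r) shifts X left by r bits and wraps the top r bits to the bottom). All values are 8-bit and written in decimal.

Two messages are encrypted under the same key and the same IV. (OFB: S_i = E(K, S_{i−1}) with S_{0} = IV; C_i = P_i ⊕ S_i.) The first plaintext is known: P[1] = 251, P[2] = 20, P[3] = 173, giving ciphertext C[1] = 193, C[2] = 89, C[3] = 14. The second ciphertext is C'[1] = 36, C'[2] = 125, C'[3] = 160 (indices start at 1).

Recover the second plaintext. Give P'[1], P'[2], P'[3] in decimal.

In OFB with a reused IV, both messages share the same keystream S_i, so C_i ⊕ C'_i = P_i ⊕ P'_i and thus P'_i = P_i ⊕ C_i ⊕ C'_i.
P'[1]: 251 ⊕ 193 ⊕ 36 = 30.
P'[2]: 20 ⊕ 89 ⊕ 125 = 48.
P'[3]: 173 ⊕ 14 ⊕ 160 = 3.

P'[1] = 30, P'[2] = 48, P'[3] = 3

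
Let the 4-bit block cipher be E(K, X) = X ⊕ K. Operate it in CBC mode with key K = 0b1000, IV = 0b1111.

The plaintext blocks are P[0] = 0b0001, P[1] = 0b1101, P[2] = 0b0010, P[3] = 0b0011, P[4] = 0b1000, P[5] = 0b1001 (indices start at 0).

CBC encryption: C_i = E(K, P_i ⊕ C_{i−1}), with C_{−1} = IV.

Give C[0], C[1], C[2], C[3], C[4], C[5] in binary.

C[0] = 0b0110, C[1] = 0b0011, C[2] = 0b1001, C[3] = 0b0010, C[4] = 0b0010, C[5] = 0b0011

C[0]: P[0] ⊕ 0b1111 = 0b1110; E(K, 0b1110) = 0b0110.
C[1]: P[1] ⊕ 0b0110 = 0b1011; E(K, 0b1011) = 0b0011.
C[2]: P[2] ⊕ 0b0011 = 0b0001; E(K, 0b0001) = 0b1001.
C[3]: P[3] ⊕ 0b1001 = 0b1010; E(K, 0b1010) = 0b0010.
C[4]: P[4] ⊕ 0b0010 = 0b1010; E(K, 0b1010) = 0b0010.
C[5]: P[5] ⊕ 0b0010 = 0b1011; E(K, 0b1011) = 0b0011.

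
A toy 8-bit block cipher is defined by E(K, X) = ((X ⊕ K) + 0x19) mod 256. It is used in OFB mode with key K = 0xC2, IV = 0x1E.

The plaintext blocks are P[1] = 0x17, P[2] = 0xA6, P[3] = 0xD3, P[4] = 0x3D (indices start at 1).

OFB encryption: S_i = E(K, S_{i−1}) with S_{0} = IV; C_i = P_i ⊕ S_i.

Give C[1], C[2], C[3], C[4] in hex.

C[1] = 0xE2, C[2] = 0xF6, C[3] = 0x78, C[4] = 0xBF

C[1]: S = E(K, 0x1E) = 0xF5; 0x17 ⊕ 0xF5 = 0xE2.
C[2]: S = E(K, 0xF5) = 0x50; 0xA6 ⊕ 0x50 = 0xF6.
C[3]: S = E(K, 0x50) = 0xAB; 0xD3 ⊕ 0xAB = 0x78.
C[4]: S = E(K, 0xAB) = 0x82; 0x3D ⊕ 0x82 = 0xBF.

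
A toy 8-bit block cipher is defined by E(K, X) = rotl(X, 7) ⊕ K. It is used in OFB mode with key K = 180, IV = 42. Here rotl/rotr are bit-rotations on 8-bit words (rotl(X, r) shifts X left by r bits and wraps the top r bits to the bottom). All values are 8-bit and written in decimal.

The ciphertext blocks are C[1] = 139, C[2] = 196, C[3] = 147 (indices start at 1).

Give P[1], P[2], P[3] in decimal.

P[1] = 42, P[2] = 160, P[3] = 21

OFB decryption: S_i = E(K, S_{i−1}) with S_{0} = IV; P_i = C_i ⊕ S_i.
P[1]: S = E(K, 42) = 161; 139 ⊕ 161 = 42.
P[2]: S = E(K, 161) = 100; 196 ⊕ 100 = 160.
P[3]: S = E(K, 100) = 134; 147 ⊕ 134 = 21.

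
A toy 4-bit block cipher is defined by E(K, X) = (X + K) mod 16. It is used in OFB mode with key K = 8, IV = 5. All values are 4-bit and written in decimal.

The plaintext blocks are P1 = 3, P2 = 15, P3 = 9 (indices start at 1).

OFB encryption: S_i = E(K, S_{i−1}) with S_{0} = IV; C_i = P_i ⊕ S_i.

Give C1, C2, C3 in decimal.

C1 = 14, C2 = 10, C3 = 4

C1: S = E(K, 5) = 13; 3 ⊕ 13 = 14.
C2: S = E(K, 13) = 5; 15 ⊕ 5 = 10.
C3: S = E(K, 5) = 13; 9 ⊕ 13 = 4.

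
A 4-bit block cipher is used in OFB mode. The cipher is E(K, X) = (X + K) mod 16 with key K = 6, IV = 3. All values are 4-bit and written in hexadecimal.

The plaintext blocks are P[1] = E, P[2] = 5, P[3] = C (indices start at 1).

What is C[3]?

OFB encryption: S_i = E(K, S_{i−1}) with S_{0} = IV; C_i = P_i ⊕ S_i.
C[1]: S = E(K, 3) = 9; E ⊕ 9 = 7.
C[2]: S = E(K, 9) = F; 5 ⊕ F = A.
C[3]: S = E(K, F) = 5; C ⊕ 5 = 9.

C[3] = 9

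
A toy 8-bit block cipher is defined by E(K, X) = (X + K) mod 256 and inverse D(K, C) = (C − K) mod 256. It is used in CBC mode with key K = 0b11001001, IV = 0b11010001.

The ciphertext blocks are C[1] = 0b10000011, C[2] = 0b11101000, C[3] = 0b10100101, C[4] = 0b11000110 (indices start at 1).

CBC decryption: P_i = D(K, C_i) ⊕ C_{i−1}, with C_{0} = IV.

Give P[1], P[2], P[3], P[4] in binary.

P[1]: D(K, 0b10000011) = 0b10111010; 0b10111010 ⊕ 0b11010001 = 0b01101011.
P[2]: D(K, 0b11101000) = 0b00011111; 0b00011111 ⊕ 0b10000011 = 0b10011100.
P[3]: D(K, 0b10100101) = 0b11011100; 0b11011100 ⊕ 0b11101000 = 0b00110100.
P[4]: D(K, 0b11000110) = 0b11111101; 0b11111101 ⊕ 0b10100101 = 0b01011000.

P[1] = 0b01101011, P[2] = 0b10011100, P[3] = 0b00110100, P[4] = 0b01011000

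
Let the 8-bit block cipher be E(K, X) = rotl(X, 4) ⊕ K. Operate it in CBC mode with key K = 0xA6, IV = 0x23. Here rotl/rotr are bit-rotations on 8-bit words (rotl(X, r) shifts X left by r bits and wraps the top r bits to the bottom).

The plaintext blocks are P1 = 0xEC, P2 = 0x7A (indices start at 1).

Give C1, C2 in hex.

C1 = 0x5A, C2 = 0xA4

CBC encryption: C_i = E(K, P_i ⊕ C_{i−1}), with C_{0} = IV.
C1: P1 ⊕ 0x23 = 0xCF; E(K, 0xCF) = 0x5A.
C2: P2 ⊕ 0x5A = 0x20; E(K, 0x20) = 0xA4.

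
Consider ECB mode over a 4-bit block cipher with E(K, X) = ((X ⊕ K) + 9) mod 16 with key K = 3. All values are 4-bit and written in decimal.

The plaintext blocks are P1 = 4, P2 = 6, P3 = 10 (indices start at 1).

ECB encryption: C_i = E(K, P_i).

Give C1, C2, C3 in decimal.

C1 = 0, C2 = 14, C3 = 2

C1: E(K, 4) = 0.
C2: E(K, 6) = 14.
C3: E(K, 10) = 2.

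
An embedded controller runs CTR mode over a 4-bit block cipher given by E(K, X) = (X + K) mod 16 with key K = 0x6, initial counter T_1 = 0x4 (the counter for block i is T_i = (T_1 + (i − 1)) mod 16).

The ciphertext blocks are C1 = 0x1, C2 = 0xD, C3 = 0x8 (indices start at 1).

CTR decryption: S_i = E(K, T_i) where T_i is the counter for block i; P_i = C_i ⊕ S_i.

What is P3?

P3 = 0x4

P3: T = 0x6, S = E(K, T) = 0xC; 0x8 ⊕ 0xC = 0x4.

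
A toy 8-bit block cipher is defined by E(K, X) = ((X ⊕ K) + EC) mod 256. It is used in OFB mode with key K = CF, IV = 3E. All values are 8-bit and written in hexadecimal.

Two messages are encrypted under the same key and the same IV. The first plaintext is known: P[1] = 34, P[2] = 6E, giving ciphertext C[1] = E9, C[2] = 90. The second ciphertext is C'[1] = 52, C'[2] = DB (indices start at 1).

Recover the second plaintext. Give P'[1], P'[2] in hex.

P'[1] = 8F, P'[2] = 25

In OFB with a reused IV, both messages share the same keystream S_i, so C_i ⊕ C'_i = P_i ⊕ P'_i and thus P'_i = P_i ⊕ C_i ⊕ C'_i.
P'[1]: 34 ⊕ E9 ⊕ 52 = 8F.
P'[2]: 6E ⊕ 90 ⊕ DB = 25.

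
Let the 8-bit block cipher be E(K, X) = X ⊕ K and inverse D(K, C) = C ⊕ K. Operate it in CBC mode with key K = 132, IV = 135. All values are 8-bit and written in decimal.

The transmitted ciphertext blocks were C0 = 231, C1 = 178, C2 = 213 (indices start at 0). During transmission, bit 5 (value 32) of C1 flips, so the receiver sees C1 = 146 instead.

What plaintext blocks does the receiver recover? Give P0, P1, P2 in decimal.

P0 = 228, P1 = 241, P2 = 195

CBC decryption: P_i = D(K, C_i) ⊕ C_{i−1}, with C_{−1} = IV.
Only C1 changed, to 146. In CBC, a change in C_i garbles P_i and flips the same bit in P_{i+1}. Decrypting the received ciphertext:
P0: D(K, 231) = 99; 99 ⊕ 135 = 228.
P1: D(K, 146) = 22; 22 ⊕ 231 = 241.
P2: D(K, 213) = 81; 81 ⊕ 146 = 195.
Blocks that differ from the original plaintext: P1, P2.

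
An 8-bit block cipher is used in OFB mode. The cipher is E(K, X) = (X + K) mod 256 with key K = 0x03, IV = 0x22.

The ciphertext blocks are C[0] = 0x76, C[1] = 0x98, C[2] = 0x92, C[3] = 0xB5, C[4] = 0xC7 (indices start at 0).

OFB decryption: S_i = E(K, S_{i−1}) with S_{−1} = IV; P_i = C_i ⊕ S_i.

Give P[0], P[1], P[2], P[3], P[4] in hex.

P[0]: S = E(K, 0x22) = 0x25; 0x76 ⊕ 0x25 = 0x53.
P[1]: S = E(K, 0x25) = 0x28; 0x98 ⊕ 0x28 = 0xB0.
P[2]: S = E(K, 0x28) = 0x2B; 0x92 ⊕ 0x2B = 0xB9.
P[3]: S = E(K, 0x2B) = 0x2E; 0xB5 ⊕ 0x2E = 0x9B.
P[4]: S = E(K, 0x2E) = 0x31; 0xC7 ⊕ 0x31 = 0xF6.

P[0] = 0x53, P[1] = 0xB0, P[2] = 0xB9, P[3] = 0x9B, P[4] = 0xF6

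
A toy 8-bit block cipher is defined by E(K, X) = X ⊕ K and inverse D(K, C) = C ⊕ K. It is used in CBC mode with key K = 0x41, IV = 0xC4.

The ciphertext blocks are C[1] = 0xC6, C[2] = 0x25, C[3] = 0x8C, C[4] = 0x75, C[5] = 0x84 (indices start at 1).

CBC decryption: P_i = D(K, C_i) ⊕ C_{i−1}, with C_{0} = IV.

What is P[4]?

P[4] = 0xB8

P[4]: D(K, 0x75) = 0x34; 0x34 ⊕ 0x8C = 0xB8.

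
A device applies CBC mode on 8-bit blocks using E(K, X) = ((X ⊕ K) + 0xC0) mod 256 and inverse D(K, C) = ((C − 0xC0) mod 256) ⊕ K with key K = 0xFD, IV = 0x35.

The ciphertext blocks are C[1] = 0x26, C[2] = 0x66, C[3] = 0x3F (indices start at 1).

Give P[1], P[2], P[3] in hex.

P[1] = 0xAE, P[2] = 0x7D, P[3] = 0xE4

CBC decryption: P_i = D(K, C_i) ⊕ C_{i−1}, with C_{0} = IV.
P[1]: D(K, 0x26) = 0x9B; 0x9B ⊕ 0x35 = 0xAE.
P[2]: D(K, 0x66) = 0x5B; 0x5B ⊕ 0x26 = 0x7D.
P[3]: D(K, 0x3F) = 0x82; 0x82 ⊕ 0x66 = 0xE4.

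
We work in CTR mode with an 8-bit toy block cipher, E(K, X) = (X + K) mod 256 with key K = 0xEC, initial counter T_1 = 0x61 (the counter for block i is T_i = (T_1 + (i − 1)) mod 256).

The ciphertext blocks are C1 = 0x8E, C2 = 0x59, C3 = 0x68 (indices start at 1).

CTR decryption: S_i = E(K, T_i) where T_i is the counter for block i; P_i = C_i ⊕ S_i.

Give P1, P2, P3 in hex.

P1: T = 0x61, S = E(K, T) = 0x4D; 0x8E ⊕ 0x4D = 0xC3.
P2: T = 0x62, S = E(K, T) = 0x4E; 0x59 ⊕ 0x4E = 0x17.
P3: T = 0x63, S = E(K, T) = 0x4F; 0x68 ⊕ 0x4F = 0x27.

P1 = 0xC3, P2 = 0x17, P3 = 0x27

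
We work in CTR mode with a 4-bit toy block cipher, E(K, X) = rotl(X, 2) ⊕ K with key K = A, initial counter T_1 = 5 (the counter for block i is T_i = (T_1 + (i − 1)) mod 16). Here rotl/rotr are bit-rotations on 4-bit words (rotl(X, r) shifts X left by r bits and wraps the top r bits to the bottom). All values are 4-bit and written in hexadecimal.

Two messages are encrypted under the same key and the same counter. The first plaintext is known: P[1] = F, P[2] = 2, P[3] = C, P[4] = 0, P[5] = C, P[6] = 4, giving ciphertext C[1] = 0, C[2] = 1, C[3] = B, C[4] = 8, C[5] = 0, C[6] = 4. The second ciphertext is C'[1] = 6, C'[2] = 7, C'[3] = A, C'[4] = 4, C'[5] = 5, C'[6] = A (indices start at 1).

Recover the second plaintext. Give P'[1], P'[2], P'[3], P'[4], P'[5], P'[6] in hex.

P'[1] = 9, P'[2] = 4, P'[3] = D, P'[4] = C, P'[5] = 9, P'[6] = A

In CTR with a reused counter, both messages share the same keystream S_i, so C_i ⊕ C'_i = P_i ⊕ P'_i and thus P'_i = P_i ⊕ C_i ⊕ C'_i.
P'[1]: F ⊕ 0 ⊕ 6 = 9.
P'[2]: 2 ⊕ 1 ⊕ 7 = 4.
P'[3]: C ⊕ B ⊕ A = D.
P'[4]: 0 ⊕ 8 ⊕ 4 = C.
P'[5]: C ⊕ 0 ⊕ 5 = 9.
P'[6]: 4 ⊕ 4 ⊕ A = A.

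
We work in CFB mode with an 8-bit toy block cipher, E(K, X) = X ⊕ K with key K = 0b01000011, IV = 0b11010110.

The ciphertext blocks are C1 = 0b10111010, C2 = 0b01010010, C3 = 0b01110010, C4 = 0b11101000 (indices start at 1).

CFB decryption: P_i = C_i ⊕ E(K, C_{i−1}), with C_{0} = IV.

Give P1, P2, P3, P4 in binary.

P1 = 0b00101111, P2 = 0b10101011, P3 = 0b01100011, P4 = 0b11011001

P1: E(K, 0b11010110) = 0b10010101; 0b10111010 ⊕ 0b10010101 = 0b00101111.
P2: E(K, 0b10111010) = 0b11111001; 0b01010010 ⊕ 0b11111001 = 0b10101011.
P3: E(K, 0b01010010) = 0b00010001; 0b01110010 ⊕ 0b00010001 = 0b01100011.
P4: E(K, 0b01110010) = 0b00110001; 0b11101000 ⊕ 0b00110001 = 0b11011001.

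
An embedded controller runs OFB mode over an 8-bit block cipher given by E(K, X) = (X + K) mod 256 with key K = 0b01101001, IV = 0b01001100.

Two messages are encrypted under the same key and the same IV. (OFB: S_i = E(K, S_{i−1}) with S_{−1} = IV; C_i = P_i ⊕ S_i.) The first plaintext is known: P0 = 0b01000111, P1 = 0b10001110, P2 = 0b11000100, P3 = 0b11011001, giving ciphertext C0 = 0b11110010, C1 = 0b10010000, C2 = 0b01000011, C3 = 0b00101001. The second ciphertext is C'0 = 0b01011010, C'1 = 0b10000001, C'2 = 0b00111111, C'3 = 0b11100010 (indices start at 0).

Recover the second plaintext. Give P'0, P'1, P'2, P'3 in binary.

P'0 = 0b11101111, P'1 = 0b10011111, P'2 = 0b10111000, P'3 = 0b00010010

In OFB with a reused IV, both messages share the same keystream S_i, so C_i ⊕ C'_i = P_i ⊕ P'_i and thus P'_i = P_i ⊕ C_i ⊕ C'_i.
P'0: 0b01000111 ⊕ 0b11110010 ⊕ 0b01011010 = 0b11101111.
P'1: 0b10001110 ⊕ 0b10010000 ⊕ 0b10000001 = 0b10011111.
P'2: 0b11000100 ⊕ 0b01000011 ⊕ 0b00111111 = 0b10111000.
P'3: 0b11011001 ⊕ 0b00101001 ⊕ 0b11100010 = 0b00010010.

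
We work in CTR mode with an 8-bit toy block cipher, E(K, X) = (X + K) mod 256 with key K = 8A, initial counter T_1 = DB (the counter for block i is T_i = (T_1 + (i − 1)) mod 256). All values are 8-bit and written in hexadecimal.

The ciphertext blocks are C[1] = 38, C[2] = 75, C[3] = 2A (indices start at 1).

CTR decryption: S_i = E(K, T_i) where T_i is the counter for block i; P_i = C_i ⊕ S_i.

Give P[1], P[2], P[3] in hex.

P[1]: T = DB, S = E(K, T) = 65; 38 ⊕ 65 = 5D.
P[2]: T = DC, S = E(K, T) = 66; 75 ⊕ 66 = 13.
P[3]: T = DD, S = E(K, T) = 67; 2A ⊕ 67 = 4D.

P[1] = 5D, P[2] = 13, P[3] = 4D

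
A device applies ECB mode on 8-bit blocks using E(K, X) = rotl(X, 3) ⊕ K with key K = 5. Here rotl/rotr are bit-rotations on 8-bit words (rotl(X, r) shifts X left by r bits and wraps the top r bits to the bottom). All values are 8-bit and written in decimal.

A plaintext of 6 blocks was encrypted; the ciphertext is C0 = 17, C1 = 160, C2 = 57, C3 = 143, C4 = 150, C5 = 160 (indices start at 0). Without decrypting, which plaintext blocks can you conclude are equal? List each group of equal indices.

ECB encrypts each block independently with the same key, so equal ciphertext blocks imply equal plaintext blocks.
C1 = C5 = 160, so P1 = P5.

P1 = P5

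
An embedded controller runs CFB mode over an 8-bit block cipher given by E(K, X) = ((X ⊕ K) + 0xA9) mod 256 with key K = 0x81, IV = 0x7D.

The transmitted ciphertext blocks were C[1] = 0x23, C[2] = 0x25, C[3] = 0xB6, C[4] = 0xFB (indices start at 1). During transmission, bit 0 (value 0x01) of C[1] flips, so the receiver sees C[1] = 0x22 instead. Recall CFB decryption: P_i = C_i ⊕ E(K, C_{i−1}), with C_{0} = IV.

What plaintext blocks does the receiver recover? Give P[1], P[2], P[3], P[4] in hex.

P[1] = 0x87, P[2] = 0x69, P[3] = 0xFB, P[4] = 0x1B

Only C[1] changed, to 0x22. In CFB, a change in C_i flips the same bit in P_i and garbles P_{i+1}. Decrypting the received ciphertext:
P[1]: E(K, 0x7D) = 0xA5; 0x22 ⊕ 0xA5 = 0x87.
P[2]: E(K, 0x22) = 0x4C; 0x25 ⊕ 0x4C = 0x69.
P[3]: E(K, 0x25) = 0x4D; 0xB6 ⊕ 0x4D = 0xFB.
P[4]: E(K, 0xB6) = 0xE0; 0xFB ⊕ 0xE0 = 0x1B.
Blocks that differ from the original plaintext: P[1], P[2].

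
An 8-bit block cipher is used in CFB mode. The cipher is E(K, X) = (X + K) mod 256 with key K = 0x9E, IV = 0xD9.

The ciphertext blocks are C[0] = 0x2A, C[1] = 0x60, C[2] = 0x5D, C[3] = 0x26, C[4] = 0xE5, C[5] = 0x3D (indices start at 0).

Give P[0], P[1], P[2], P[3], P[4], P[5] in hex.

CFB decryption: P_i = C_i ⊕ E(K, C_{i−1}), with C_{−1} = IV.
P[0]: E(K, 0xD9) = 0x77; 0x2A ⊕ 0x77 = 0x5D.
P[1]: E(K, 0x2A) = 0xC8; 0x60 ⊕ 0xC8 = 0xA8.
P[2]: E(K, 0x60) = 0xFE; 0x5D ⊕ 0xFE = 0xA3.
P[3]: E(K, 0x5D) = 0xFB; 0x26 ⊕ 0xFB = 0xDD.
P[4]: E(K, 0x26) = 0xC4; 0xE5 ⊕ 0xC4 = 0x21.
P[5]: E(K, 0xE5) = 0x83; 0x3D ⊕ 0x83 = 0xBE.

P[0] = 0x5D, P[1] = 0xA8, P[2] = 0xA3, P[3] = 0xDD, P[4] = 0x21, P[5] = 0xBE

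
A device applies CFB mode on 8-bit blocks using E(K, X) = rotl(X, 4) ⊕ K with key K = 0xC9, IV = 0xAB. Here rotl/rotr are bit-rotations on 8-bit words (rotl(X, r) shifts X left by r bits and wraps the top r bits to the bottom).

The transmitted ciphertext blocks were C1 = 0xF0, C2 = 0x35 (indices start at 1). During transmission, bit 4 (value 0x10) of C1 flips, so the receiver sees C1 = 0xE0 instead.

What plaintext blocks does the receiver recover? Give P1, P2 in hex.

CFB decryption: P_i = C_i ⊕ E(K, C_{i−1}), with C_{0} = IV.
Only C1 changed, to 0xE0. In CFB, a change in C_i flips the same bit in P_i and garbles P_{i+1}. Decrypting the received ciphertext:
P1: E(K, 0xAB) = 0x73; 0xE0 ⊕ 0x73 = 0x93.
P2: E(K, 0xE0) = 0xC7; 0x35 ⊕ 0xC7 = 0xF2.
Blocks that differ from the original plaintext: P1, P2.

P1 = 0x93, P2 = 0xF2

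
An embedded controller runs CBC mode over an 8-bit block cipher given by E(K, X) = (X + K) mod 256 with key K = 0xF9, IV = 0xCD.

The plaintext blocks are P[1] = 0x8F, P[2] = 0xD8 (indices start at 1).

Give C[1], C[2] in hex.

C[1] = 0x3B, C[2] = 0xDC

CBC encryption: C_i = E(K, P_i ⊕ C_{i−1}), with C_{0} = IV.
C[1]: P[1] ⊕ 0xCD = 0x42; E(K, 0x42) = 0x3B.
C[2]: P[2] ⊕ 0x3B = 0xE3; E(K, 0xE3) = 0xDC.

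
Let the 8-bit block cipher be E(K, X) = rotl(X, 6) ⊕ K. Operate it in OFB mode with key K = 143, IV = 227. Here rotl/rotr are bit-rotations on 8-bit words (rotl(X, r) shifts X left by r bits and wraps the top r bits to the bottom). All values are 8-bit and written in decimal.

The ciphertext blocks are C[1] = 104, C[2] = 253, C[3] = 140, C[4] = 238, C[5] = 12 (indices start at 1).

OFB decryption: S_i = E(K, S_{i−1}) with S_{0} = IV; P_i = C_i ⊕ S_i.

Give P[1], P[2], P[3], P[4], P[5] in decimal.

P[1]: S = E(K, 227) = 119; 104 ⊕ 119 = 31.
P[2]: S = E(K, 119) = 82; 253 ⊕ 82 = 175.
P[3]: S = E(K, 82) = 27; 140 ⊕ 27 = 151.
P[4]: S = E(K, 27) = 73; 238 ⊕ 73 = 167.
P[5]: S = E(K, 73) = 221; 12 ⊕ 221 = 209.

P[1] = 31, P[2] = 175, P[3] = 151, P[4] = 167, P[5] = 209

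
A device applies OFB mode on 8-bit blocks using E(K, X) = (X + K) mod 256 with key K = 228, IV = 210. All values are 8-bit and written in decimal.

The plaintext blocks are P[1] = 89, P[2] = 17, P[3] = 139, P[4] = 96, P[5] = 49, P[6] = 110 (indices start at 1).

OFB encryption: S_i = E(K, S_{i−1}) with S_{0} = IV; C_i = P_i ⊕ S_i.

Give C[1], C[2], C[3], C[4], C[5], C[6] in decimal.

C[1] = 239, C[2] = 139, C[3] = 245, C[4] = 2, C[5] = 119, C[6] = 68

C[1]: S = E(K, 210) = 182; 89 ⊕ 182 = 239.
C[2]: S = E(K, 182) = 154; 17 ⊕ 154 = 139.
C[3]: S = E(K, 154) = 126; 139 ⊕ 126 = 245.
C[4]: S = E(K, 126) = 98; 96 ⊕ 98 = 2.
C[5]: S = E(K, 98) = 70; 49 ⊕ 70 = 119.
C[6]: S = E(K, 70) = 42; 110 ⊕ 42 = 68.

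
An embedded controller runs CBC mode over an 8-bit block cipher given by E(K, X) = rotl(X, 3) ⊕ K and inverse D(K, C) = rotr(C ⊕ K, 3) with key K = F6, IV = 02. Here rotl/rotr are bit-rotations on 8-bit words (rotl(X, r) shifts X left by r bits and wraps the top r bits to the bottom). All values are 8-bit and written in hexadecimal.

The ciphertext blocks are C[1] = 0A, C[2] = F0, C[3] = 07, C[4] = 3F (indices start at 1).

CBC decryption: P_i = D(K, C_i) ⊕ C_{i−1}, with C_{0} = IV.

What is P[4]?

P[4] = 3E

P[4]: D(K, 3F) = 39; 39 ⊕ 07 = 3E.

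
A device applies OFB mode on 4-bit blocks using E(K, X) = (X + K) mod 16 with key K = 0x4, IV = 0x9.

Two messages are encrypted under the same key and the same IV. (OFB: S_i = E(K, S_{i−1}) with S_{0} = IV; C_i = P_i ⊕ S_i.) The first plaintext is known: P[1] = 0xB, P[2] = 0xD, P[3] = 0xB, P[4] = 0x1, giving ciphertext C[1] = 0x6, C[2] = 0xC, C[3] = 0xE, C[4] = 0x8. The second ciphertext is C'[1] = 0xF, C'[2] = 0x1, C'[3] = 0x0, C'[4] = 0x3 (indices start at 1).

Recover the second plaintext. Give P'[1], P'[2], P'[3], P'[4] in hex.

P'[1] = 0x2, P'[2] = 0x0, P'[3] = 0x5, P'[4] = 0xA

In OFB with a reused IV, both messages share the same keystream S_i, so C_i ⊕ C'_i = P_i ⊕ P'_i and thus P'_i = P_i ⊕ C_i ⊕ C'_i.
P'[1]: 0xB ⊕ 0x6 ⊕ 0xF = 0x2.
P'[2]: 0xD ⊕ 0xC ⊕ 0x1 = 0x0.
P'[3]: 0xB ⊕ 0xE ⊕ 0x0 = 0x5.
P'[4]: 0x1 ⊕ 0x8 ⊕ 0x3 = 0xA.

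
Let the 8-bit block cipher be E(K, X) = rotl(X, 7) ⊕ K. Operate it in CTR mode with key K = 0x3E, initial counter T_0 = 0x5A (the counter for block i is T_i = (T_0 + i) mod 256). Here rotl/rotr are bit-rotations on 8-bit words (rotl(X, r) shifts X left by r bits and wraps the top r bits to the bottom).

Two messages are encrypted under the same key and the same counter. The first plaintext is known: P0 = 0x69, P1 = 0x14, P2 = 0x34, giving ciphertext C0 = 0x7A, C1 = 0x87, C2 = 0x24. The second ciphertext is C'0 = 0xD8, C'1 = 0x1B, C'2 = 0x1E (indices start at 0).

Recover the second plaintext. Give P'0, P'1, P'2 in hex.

P'0 = 0xCB, P'1 = 0x88, P'2 = 0x0E

In CTR with a reused counter, both messages share the same keystream S_i, so C_i ⊕ C'_i = P_i ⊕ P'_i and thus P'_i = P_i ⊕ C_i ⊕ C'_i.
P'0: 0x69 ⊕ 0x7A ⊕ 0xD8 = 0xCB.
P'1: 0x14 ⊕ 0x87 ⊕ 0x1B = 0x88.
P'2: 0x34 ⊕ 0x24 ⊕ 0x1E = 0x0E.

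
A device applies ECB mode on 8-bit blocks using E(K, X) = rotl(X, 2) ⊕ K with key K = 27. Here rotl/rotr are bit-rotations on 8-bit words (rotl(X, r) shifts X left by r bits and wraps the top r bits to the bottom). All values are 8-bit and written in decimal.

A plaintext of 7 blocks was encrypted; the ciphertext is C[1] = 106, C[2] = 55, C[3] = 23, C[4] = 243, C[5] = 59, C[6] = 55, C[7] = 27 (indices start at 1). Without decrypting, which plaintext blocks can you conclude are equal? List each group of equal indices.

P[2] = P[6]

ECB encrypts each block independently with the same key, so equal ciphertext blocks imply equal plaintext blocks.
C[2] = C[6] = 55, so P[2] = P[6].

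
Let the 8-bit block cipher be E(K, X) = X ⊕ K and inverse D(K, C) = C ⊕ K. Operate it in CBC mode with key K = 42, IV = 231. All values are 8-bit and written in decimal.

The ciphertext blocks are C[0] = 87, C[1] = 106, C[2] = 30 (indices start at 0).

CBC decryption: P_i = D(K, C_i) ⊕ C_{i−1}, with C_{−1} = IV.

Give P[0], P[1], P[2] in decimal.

P[0]: D(K, 87) = 125; 125 ⊕ 231 = 154.
P[1]: D(K, 106) = 64; 64 ⊕ 87 = 23.
P[2]: D(K, 30) = 52; 52 ⊕ 106 = 94.

P[0] = 154, P[1] = 23, P[2] = 94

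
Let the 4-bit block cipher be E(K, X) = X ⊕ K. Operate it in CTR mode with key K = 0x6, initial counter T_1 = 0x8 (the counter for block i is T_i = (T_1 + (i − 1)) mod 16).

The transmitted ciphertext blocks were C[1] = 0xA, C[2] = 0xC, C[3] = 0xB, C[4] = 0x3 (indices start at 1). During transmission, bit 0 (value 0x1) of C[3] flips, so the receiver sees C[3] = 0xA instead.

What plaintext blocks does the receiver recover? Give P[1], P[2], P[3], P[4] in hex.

P[1] = 0x4, P[2] = 0x3, P[3] = 0x6, P[4] = 0xE

CTR decryption: S_i = E(K, T_i) where T_i is the counter for block i; P_i = C_i ⊕ S_i.
Only C[3] changed, to 0xA. In CTR, a change in C_i flips the same bit in P_i only; the keystream is unaffected. Decrypting the received ciphertext:
P[1]: T = 0x8, S = E(K, T) = 0xE; 0xA ⊕ 0xE = 0x4.
P[2]: T = 0x9, S = E(K, T) = 0xF; 0xC ⊕ 0xF = 0x3.
P[3]: T = 0xA, S = E(K, T) = 0xC; 0xA ⊕ 0xC = 0x6.
P[4]: T = 0xB, S = E(K, T) = 0xD; 0x3 ⊕ 0xD = 0xE.
Blocks that differ from the original plaintext: P[3].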